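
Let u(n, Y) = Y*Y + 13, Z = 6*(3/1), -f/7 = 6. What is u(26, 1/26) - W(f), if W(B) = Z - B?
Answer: -31771/676 ≈ -46.999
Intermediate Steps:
f = -42 (f = -7*6 = -42)
Z = 18 (Z = 6*(3*1) = 6*3 = 18)
u(n, Y) = 13 + Y² (u(n, Y) = Y² + 13 = 13 + Y²)
W(B) = 18 - B
u(26, 1/26) - W(f) = (13 + (1/26)²) - (18 - 1*(-42)) = (13 + (1/26)²) - (18 + 42) = (13 + 1/676) - 1*60 = 8789/676 - 60 = -31771/676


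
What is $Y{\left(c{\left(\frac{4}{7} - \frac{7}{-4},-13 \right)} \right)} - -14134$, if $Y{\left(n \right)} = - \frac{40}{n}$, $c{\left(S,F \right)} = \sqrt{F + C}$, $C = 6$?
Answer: $14134 + \frac{40 i \sqrt{7}}{7} \approx 14134.0 + 15.119 i$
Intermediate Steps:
$c{\left(S,F \right)} = \sqrt{6 + F}$ ($c{\left(S,F \right)} = \sqrt{F + 6} = \sqrt{6 + F}$)
$Y{\left(c{\left(\frac{4}{7} - \frac{7}{-4},-13 \right)} \right)} - -14134 = - \frac{40}{\sqrt{6 - 13}} - -14134 = - \frac{40}{\sqrt{-7}} + 14134 = - \frac{40}{i \sqrt{7}} + 14134 = - 40 \left(- \frac{i \sqrt{7}}{7}\right) + 14134 = \frac{40 i \sqrt{7}}{7} + 14134 = 14134 + \frac{40 i \sqrt{7}}{7}$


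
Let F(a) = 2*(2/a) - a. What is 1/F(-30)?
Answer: 15/448 ≈ 0.033482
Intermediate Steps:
F(a) = -a + 4/a (F(a) = 4/a - a = -a + 4/a)
1/F(-30) = 1/(-1*(-30) + 4/(-30)) = 1/(30 + 4*(-1/30)) = 1/(30 - 2/15) = 1/(448/15) = 15/448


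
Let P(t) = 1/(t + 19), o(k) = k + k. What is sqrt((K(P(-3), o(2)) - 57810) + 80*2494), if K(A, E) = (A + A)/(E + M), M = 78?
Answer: sqrt(3811432201)/164 ≈ 376.44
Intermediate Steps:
o(k) = 2*k
P(t) = 1/(19 + t)
K(A, E) = 2*A/(78 + E) (K(A, E) = (A + A)/(E + 78) = (2*A)/(78 + E) = 2*A/(78 + E))
sqrt((K(P(-3), o(2)) - 57810) + 80*2494) = sqrt((2/((19 - 3)*(78 + 2*2)) - 57810) + 80*2494) = sqrt((2/(16*(78 + 4)) - 57810) + 199520) = sqrt((2*(1/16)/82 - 57810) + 199520) = sqrt((2*(1/16)*(1/82) - 57810) + 199520) = sqrt((1/656 - 57810) + 199520) = sqrt(-37923359/656 + 199520) = sqrt(92961761/656) = sqrt(3811432201)/164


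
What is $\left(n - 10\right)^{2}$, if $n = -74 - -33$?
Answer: $2601$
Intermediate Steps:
$n = -41$ ($n = -74 + 33 = -41$)
$\left(n - 10\right)^{2} = \left(-41 - 10\right)^{2} = \left(-51\right)^{2} = 2601$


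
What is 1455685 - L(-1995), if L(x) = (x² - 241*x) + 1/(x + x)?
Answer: -11990488649/3990 ≈ -3.0051e+6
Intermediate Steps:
L(x) = x² + 1/(2*x) - 241*x (L(x) = (x² - 241*x) + 1/(2*x) = x² + 1/(2*x) - 241*x)
1455685 - L(-1995) = 1455685 - ((-1995)² + (½)/(-1995) - 241*(-1995)) = 1455685 - (3980025 + (½)*(-1/1995) + 480795) = 1455685 - (3980025 - 1/3990 + 480795) = 1455685 - 1*17798671799/3990 = 1455685 - 17798671799/3990 = -11990488649/3990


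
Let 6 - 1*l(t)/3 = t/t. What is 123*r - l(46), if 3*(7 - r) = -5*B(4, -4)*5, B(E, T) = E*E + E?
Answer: 21346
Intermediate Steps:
B(E, T) = E + E**2 (B(E, T) = E**2 + E = E + E**2)
r = 521/3 (r = 7 - (-20*(1 + 4))*5/3 = 7 - (-20*5)*5/3 = 7 - (-5*20)*5/3 = 7 - (-100)*5/3 = 7 - 1/3*(-500) = 7 + 500/3 = 521/3 ≈ 173.67)
l(t) = 15 (l(t) = 18 - 3*t/t = 18 - 3*1 = 18 - 3 = 15)
123*r - l(46) = 123*(521/3) - 1*15 = 21361 - 15 = 21346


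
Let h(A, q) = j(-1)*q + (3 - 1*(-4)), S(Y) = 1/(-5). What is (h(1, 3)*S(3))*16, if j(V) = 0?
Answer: -112/5 ≈ -22.400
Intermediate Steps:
S(Y) = -1/5
h(A, q) = 7 (h(A, q) = 0*q + (3 - 1*(-4)) = 0 + (3 + 4) = 0 + 7 = 7)
(h(1, 3)*S(3))*16 = (7*(-1/5))*16 = -7/5*16 = -112/5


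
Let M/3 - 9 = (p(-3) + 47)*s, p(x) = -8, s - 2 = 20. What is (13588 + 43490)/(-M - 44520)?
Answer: -19026/15707 ≈ -1.2113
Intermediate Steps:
s = 22 (s = 2 + 20 = 22)
M = 2601 (M = 27 + 3*((-8 + 47)*22) = 27 + 3*(39*22) = 27 + 3*858 = 27 + 2574 = 2601)
(13588 + 43490)/(-M - 44520) = (13588 + 43490)/(-1*2601 - 44520) = 57078/(-2601 - 44520) = 57078/(-47121) = 57078*(-1/47121) = -19026/15707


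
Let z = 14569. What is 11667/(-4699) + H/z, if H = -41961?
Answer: -367151262/68459731 ≈ -5.3630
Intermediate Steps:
11667/(-4699) + H/z = 11667/(-4699) - 41961/14569 = 11667*(-1/4699) - 41961*1/14569 = -11667/4699 - 41961/14569 = -367151262/68459731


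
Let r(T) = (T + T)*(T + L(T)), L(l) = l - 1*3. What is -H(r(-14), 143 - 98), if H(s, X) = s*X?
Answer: -39060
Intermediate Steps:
L(l) = -3 + l (L(l) = l - 3 = -3 + l)
r(T) = 2*T*(-3 + 2*T) (r(T) = (T + T)*(T + (-3 + T)) = (2*T)*(-3 + 2*T) = 2*T*(-3 + 2*T))
H(s, X) = X*s
-H(r(-14), 143 - 98) = -(143 - 98)*2*(-14)*(-3 + 2*(-14)) = -45*2*(-14)*(-3 - 28) = -45*2*(-14)*(-31) = -45*868 = -1*39060 = -39060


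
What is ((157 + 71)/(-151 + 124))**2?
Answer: 5776/81 ≈ 71.309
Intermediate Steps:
((157 + 71)/(-151 + 124))**2 = (228/(-27))**2 = (228*(-1/27))**2 = (-76/9)**2 = 5776/81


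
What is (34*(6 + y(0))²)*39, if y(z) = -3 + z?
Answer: 11934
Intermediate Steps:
(34*(6 + y(0))²)*39 = (34*(6 + (-3 + 0))²)*39 = (34*(6 - 3)²)*39 = (34*3²)*39 = (34*9)*39 = 306*39 = 11934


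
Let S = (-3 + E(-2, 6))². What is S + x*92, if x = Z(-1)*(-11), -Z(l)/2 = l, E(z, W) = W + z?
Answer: -2023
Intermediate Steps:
Z(l) = -2*l
x = -22 (x = -2*(-1)*(-11) = 2*(-11) = -22)
S = 1 (S = (-3 + (6 - 2))² = (-3 + 4)² = 1² = 1)
S + x*92 = 1 - 22*92 = 1 - 2024 = -2023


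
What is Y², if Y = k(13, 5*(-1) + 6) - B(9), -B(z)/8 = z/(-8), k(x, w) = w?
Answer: 64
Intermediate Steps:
B(z) = z (B(z) = -8*z/(-8) = -8*z*(-1)/8 = -(-1)*z = z)
Y = -8 (Y = (5*(-1) + 6) - 1*9 = (-5 + 6) - 9 = 1 - 9 = -8)
Y² = (-8)² = 64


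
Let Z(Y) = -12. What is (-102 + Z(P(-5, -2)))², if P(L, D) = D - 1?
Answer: 12996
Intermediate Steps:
P(L, D) = -1 + D
(-102 + Z(P(-5, -2)))² = (-102 - 12)² = (-114)² = 12996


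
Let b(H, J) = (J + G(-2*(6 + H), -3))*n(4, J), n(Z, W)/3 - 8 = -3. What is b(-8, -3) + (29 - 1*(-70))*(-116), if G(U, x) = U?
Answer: -11469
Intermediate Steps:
n(Z, W) = 15 (n(Z, W) = 24 + 3*(-3) = 24 - 9 = 15)
b(H, J) = -180 - 30*H + 15*J (b(H, J) = (J - 2*(6 + H))*15 = (J + (-12 - 2*H))*15 = (-12 + J - 2*H)*15 = -180 - 30*H + 15*J)
b(-8, -3) + (29 - 1*(-70))*(-116) = (-180 - 30*(-8) + 15*(-3)) + (29 - 1*(-70))*(-116) = (-180 + 240 - 45) + (29 + 70)*(-116) = 15 + 99*(-116) = 15 - 11484 = -11469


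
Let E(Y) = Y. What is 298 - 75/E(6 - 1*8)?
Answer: 671/2 ≈ 335.50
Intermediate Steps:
298 - 75/E(6 - 1*8) = 298 - 75/(6 - 1*8) = 298 - 75/(6 - 8) = 298 - 75/(-2) = 298 - 75*(-½) = 298 + 75/2 = 671/2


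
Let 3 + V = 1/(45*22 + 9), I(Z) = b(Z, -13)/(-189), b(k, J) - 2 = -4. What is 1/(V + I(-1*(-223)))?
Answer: -259/774 ≈ -0.33463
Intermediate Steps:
b(k, J) = -2 (b(k, J) = 2 - 4 = -2)
I(Z) = 2/189 (I(Z) = -2/(-189) = -2*(-1/189) = 2/189)
V = -2996/999 (V = -3 + 1/(45*22 + 9) = -3 + 1/(990 + 9) = -3 + 1/999 = -2996/999 ≈ -2.9990)
1/(V + I(-1*(-223))) = 1/(-2996/999 + 2/189) = 1/(-774/259) = -259/774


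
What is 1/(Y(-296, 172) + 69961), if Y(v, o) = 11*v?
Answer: 1/66705 ≈ 1.4991e-5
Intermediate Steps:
1/(Y(-296, 172) + 69961) = 1/(11*(-296) + 69961) = 1/(-3256 + 69961) = 1/66705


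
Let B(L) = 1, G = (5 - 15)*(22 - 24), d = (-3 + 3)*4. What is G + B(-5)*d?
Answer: 20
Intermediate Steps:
d = 0 (d = 0*4 = 0)
G = 20 (G = -10*(-2) = 20)
G + B(-5)*d = 20 + 1*0 = 20 + 0 = 20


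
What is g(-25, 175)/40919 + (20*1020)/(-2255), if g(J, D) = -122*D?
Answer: -176578370/18454469 ≈ -9.5683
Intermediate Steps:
g(-25, 175)/40919 + (20*1020)/(-2255) = -122*175/40919 + (20*1020)/(-2255) = -21350*1/40919 + 20400*(-1/2255) = -21350/40919 - 4080/451 = -176578370/18454469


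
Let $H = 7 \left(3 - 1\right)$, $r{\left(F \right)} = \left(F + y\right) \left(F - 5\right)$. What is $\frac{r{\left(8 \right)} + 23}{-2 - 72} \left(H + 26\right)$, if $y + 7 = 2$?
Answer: $- \frac{640}{37} \approx -17.297$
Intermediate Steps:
$y = -5$ ($y = -7 + 2 = -5$)
$r{\left(F \right)} = \left(-5 + F\right)^{2}$ ($r{\left(F \right)} = \left(F - 5\right) \left(F - 5\right) = \left(-5 + F\right) \left(-5 + F\right) = \left(-5 + F\right)^{2}$)
$H = 14$ ($H = 7 \cdot 2 = 14$)
$\frac{r{\left(8 \right)} + 23}{-2 - 72} \left(H + 26\right) = \frac{\left(25 + 8^{2} - 80\right) + 23}{-2 - 72} \left(14 + 26\right) = \frac{\left(25 + 64 - 80\right) + 23}{-74} \cdot 40 = \left(9 + 23\right) \left(- \frac{1}{74}\right) 40 = 32 \left(- \frac{1}{74}\right) 40 = \left(- \frac{16}{37}\right) 40 = - \frac{640}{37}$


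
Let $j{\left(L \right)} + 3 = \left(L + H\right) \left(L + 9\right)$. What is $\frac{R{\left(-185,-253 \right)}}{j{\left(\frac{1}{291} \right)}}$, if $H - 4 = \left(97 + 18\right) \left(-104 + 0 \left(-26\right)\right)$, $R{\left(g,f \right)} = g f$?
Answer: $- \frac{3963494205}{9115744943} \approx -0.4348$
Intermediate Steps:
$R{\left(g,f \right)} = f g$
$H = -11956$ ($H = 4 + \left(97 + 18\right) \left(-104 + 0 \left(-26\right)\right) = 4 + 115 \left(-104 + 0\right) = 4 + 115 \left(-104\right) = 4 - 11960 = -11956$)
$j{\left(L \right)} = -3 + \left(-11956 + L\right) \left(9 + L\right)$ ($j{\left(L \right)} = -3 + \left(L - 11956\right) \left(L + 9\right) = -3 + \left(-11956 + L\right) \left(9 + L\right)$)
$\frac{R{\left(-185,-253 \right)}}{j{\left(\frac{1}{291} \right)}} = \frac{\left(-253\right) \left(-185\right)}{-107607 + \left(\frac{1}{291}\right)^{2} - \frac{11947}{291}} = \frac{46805}{-107607 + \left(\frac{1}{291}\right)^{2} - \frac{11947}{291}} = \frac{46805}{-107607 + \frac{1}{84681} - \frac{11947}{291}} = \frac{46805}{- \frac{9115744943}{84681}} = 46805 \left(- \frac{84681}{9115744943}\right) = - \frac{3963494205}{9115744943}$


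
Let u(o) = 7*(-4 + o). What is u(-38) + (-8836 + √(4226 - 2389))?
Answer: -9130 + √1837 ≈ -9087.1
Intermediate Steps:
u(o) = -28 + 7*o
u(-38) + (-8836 + √(4226 - 2389)) = (-28 + 7*(-38)) + (-8836 + √(4226 - 2389)) = (-28 - 266) + (-8836 + √1837) = -294 + (-8836 + √1837) = -9130 + √1837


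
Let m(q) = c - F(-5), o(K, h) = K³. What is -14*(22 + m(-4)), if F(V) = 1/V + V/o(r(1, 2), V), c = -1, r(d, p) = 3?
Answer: -40418/135 ≈ -299.39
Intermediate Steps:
F(V) = 1/V + V/27 (F(V) = 1/V + V/(3³) = 1/V + V/27)
m(q) = -83/135 (m(q) = -1 - (1/(-5) + (1/27)*(-5)) = -1 - (-⅕ - 5/27) = -1 - 1*(-52/135) = -1 + 52/135 = -83/135)
-14*(22 + m(-4)) = -14*(22 - 83/135) = -14*2887/135 = -40418/135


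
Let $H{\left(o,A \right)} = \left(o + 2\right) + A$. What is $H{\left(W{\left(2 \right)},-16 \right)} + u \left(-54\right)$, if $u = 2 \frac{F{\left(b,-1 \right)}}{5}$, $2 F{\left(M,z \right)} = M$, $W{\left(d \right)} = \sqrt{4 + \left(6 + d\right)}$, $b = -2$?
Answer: $\frac{38}{5} + 2 \sqrt{3} \approx 11.064$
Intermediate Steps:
$W{\left(d \right)} = \sqrt{10 + d}$
$F{\left(M,z \right)} = \frac{M}{2}$
$H{\left(o,A \right)} = 2 + A + o$ ($H{\left(o,A \right)} = \left(2 + o\right) + A = 2 + A + o$)
$u = - \frac{2}{5}$ ($u = 2 \frac{\frac{1}{2} \left(-2\right)}{5} = 2 \left(\left(-1\right) \frac{1}{5}\right) = 2 \left(- \frac{1}{5}\right) = - \frac{2}{5} \approx -0.4$)
$H{\left(W{\left(2 \right)},-16 \right)} + u \left(-54\right) = \left(2 - 16 + \sqrt{10 + 2}\right) - - \frac{108}{5} = \left(2 - 16 + \sqrt{12}\right) + \frac{108}{5} = \left(2 - 16 + 2 \sqrt{3}\right) + \frac{108}{5} = \left(-14 + 2 \sqrt{3}\right) + \frac{108}{5} = \frac{38}{5} + 2 \sqrt{3}$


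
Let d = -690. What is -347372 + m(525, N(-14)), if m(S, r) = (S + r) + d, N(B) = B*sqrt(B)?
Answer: -347537 - 14*I*sqrt(14) ≈ -3.4754e+5 - 52.383*I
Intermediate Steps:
N(B) = B**(3/2)
m(S, r) = -690 + S + r (m(S, r) = (S + r) - 690 = -690 + S + r)
-347372 + m(525, N(-14)) = -347372 + (-690 + 525 + (-14)**(3/2)) = -347372 + (-690 + 525 - 14*I*sqrt(14)) = -347372 + (-165 - 14*I*sqrt(14)) = -347537 - 14*I*sqrt(14)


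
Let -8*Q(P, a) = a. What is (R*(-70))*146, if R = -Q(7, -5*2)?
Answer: 12775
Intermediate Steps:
Q(P, a) = -a/8
R = -5/4 (R = -(-1)*(-5*2)/8 = -(-1)*(-10)/8 = -1*5/4 = -5/4 ≈ -1.2500)
(R*(-70))*146 = -5/4*(-70)*146 = (175/2)*146 = 12775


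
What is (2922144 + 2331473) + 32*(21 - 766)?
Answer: 5229777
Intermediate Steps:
(2922144 + 2331473) + 32*(21 - 766) = 5253617 + 32*(-745) = 5253617 - 23840 = 5229777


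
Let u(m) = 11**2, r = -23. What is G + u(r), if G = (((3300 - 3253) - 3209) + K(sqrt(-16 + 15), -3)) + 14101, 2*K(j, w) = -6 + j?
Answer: 11057 + I/2 ≈ 11057.0 + 0.5*I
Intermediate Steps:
K(j, w) = -3 + j/2 (K(j, w) = (-6 + j)/2 = -3 + j/2)
G = 10936 + I/2 (G = (((3300 - 3253) - 3209) + (-3 + sqrt(-16 + 15)/2)) + 14101 = ((47 - 3209) + (-3 + sqrt(-1)/2)) + 14101 = (-3162 + (-3 + I/2)) + 14101 = (-3165 + I/2) + 14101 = 10936 + I/2 ≈ 10936.0 + 0.5*I)
u(m) = 121
G + u(r) = (10936 + I/2) + 121 = 11057 + I/2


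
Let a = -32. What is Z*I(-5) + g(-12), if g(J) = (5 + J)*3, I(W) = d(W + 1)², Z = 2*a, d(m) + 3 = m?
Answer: -3157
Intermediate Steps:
d(m) = -3 + m
Z = -64 (Z = 2*(-32) = -64)
I(W) = (-2 + W)² (I(W) = (-3 + (W + 1))² = (-3 + (1 + W))² = (-2 + W)²)
g(J) = 15 + 3*J
Z*I(-5) + g(-12) = -64*(-2 - 5)² + (15 + 3*(-12)) = -64*(-7)² + (15 - 36) = -64*49 - 21 = -3136 - 21 = -3157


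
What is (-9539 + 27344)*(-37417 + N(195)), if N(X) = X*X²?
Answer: 131355639690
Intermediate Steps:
N(X) = X³
(-9539 + 27344)*(-37417 + N(195)) = (-9539 + 27344)*(-37417 + 195³) = 17805*(-37417 + 7414875) = 17805*7377458 = 131355639690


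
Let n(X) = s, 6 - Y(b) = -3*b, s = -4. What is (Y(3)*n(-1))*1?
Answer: -60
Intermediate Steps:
Y(b) = 6 + 3*b (Y(b) = 6 - (-3)*b = 6 + 3*b)
n(X) = -4
(Y(3)*n(-1))*1 = ((6 + 3*3)*(-4))*1 = ((6 + 9)*(-4))*1 = (15*(-4))*1 = -60*1 = -60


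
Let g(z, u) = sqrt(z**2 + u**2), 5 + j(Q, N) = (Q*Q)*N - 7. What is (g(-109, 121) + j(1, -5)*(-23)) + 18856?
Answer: 19247 + sqrt(26522) ≈ 19410.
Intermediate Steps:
j(Q, N) = -12 + N*Q**2 (j(Q, N) = -5 + ((Q*Q)*N - 7) = -5 + (Q**2*N - 7) = -5 + (N*Q**2 - 7) = -5 + (-7 + N*Q**2) = -12 + N*Q**2)
g(z, u) = sqrt(u**2 + z**2)
(g(-109, 121) + j(1, -5)*(-23)) + 18856 = (sqrt(121**2 + (-109)**2) + (-12 - 5*1**2)*(-23)) + 18856 = (sqrt(14641 + 11881) + (-12 - 5*1)*(-23)) + 18856 = (sqrt(26522) + (-12 - 5)*(-23)) + 18856 = (sqrt(26522) - 17*(-23)) + 18856 = (sqrt(26522) + 391) + 18856 = (391 + sqrt(26522)) + 18856 = 19247 + sqrt(26522)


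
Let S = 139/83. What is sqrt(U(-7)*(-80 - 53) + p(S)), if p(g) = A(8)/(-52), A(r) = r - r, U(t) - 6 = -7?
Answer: sqrt(133) ≈ 11.533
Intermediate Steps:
U(t) = -1 (U(t) = 6 - 7 = -1)
A(r) = 0
S = 139/83 (S = 139*(1/83) = 139/83 ≈ 1.6747)
p(g) = 0 (p(g) = 0/(-52) = 0*(-1/52) = 0)
sqrt(U(-7)*(-80 - 53) + p(S)) = sqrt(-(-80 - 53) + 0) = sqrt(-1*(-133) + 0) = sqrt(133 + 0) = sqrt(133)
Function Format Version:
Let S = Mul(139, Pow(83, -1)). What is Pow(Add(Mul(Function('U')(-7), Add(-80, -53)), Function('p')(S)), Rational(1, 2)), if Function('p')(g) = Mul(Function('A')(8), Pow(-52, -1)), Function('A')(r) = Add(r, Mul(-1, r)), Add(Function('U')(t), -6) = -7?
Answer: Pow(133, Rational(1, 2)) ≈ 11.533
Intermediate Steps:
Function('U')(t) = -1 (Function('U')(t) = Add(6, -7) = -1)
Function('A')(r) = 0
S = Rational(139, 83) (S = Mul(139, Rational(1, 83)) = Rational(139, 83) ≈ 1.6747)
Function('p')(g) = 0 (Function('p')(g) = Mul(0, Pow(-52, -1)) = Mul(0, Rational(-1, 52)) = 0)
Pow(Add(Mul(Function('U')(-7), Add(-80, -53)), Function('p')(S)), Rational(1, 2)) = Pow(Add(Mul(-1, Add(-80, -53)), 0), Rational(1, 2)) = Pow(Add(Mul(-1, -133), 0), Rational(1, 2)) = Pow(Add(133, 0), Rational(1, 2)) = Pow(133, Rational(1, 2))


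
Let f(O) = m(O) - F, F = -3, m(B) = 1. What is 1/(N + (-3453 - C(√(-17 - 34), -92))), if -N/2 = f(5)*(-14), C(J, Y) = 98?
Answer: -1/3439 ≈ -0.00029078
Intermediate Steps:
f(O) = 4 (f(O) = 1 - 1*(-3) = 1 + 3 = 4)
N = 112 (N = -8*(-14) = -2*(-56) = 112)
1/(N + (-3453 - C(√(-17 - 34), -92))) = 1/(112 + (-3453 - 1*98)) = 1/(112 + (-3453 - 98)) = 1/(112 - 3551) = 1/(-3439) = -1/3439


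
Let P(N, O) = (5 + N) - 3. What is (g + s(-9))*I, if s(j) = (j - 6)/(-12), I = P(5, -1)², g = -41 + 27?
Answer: -2499/4 ≈ -624.75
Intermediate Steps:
P(N, O) = 2 + N
g = -14
I = 49 (I = (2 + 5)² = 7² = 49)
s(j) = ½ - j/12 (s(j) = (-6 + j)*(-1/12) = ½ - j/12)
(g + s(-9))*I = (-14 + (½ - 1/12*(-9)))*49 = (-14 + (½ + ¾))*49 = (-14 + 5/4)*49 = -51/4*49 = -2499/4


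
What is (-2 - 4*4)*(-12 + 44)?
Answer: -576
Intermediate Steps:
(-2 - 4*4)*(-12 + 44) = (-2 - 16)*32 = -18*32 = -576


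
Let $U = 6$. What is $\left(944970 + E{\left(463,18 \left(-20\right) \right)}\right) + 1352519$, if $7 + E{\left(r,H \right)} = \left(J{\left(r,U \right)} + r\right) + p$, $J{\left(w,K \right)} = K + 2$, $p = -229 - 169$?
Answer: $2297555$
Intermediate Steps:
$p = -398$ ($p = -229 - 169 = -398$)
$J{\left(w,K \right)} = 2 + K$
$E{\left(r,H \right)} = -397 + r$ ($E{\left(r,H \right)} = -7 + \left(\left(\left(2 + 6\right) + r\right) - 398\right) = -7 + \left(\left(8 + r\right) - 398\right) = -7 + \left(-390 + r\right) = -397 + r$)
$\left(944970 + E{\left(463,18 \left(-20\right) \right)}\right) + 1352519 = \left(944970 + \left(-397 + 463\right)\right) + 1352519 = \left(944970 + 66\right) + 1352519 = 945036 + 1352519 = 2297555$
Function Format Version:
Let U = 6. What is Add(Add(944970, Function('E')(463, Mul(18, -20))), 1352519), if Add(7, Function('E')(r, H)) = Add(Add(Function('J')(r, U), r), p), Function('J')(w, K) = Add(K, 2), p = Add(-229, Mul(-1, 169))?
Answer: 2297555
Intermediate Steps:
p = -398 (p = Add(-229, -169) = -398)
Function('J')(w, K) = Add(2, K)
Function('E')(r, H) = Add(-397, r) (Function('E')(r, H) = Add(-7, Add(Add(Add(2, 6), r), -398)) = Add(-7, Add(Add(8, r), -398)) = Add(-7, Add(-390, r)) = Add(-397, r))
Add(Add(944970, Function('E')(463, Mul(18, -20))), 1352519) = Add(Add(944970, Add(-397, 463)), 1352519) = Add(Add(944970, 66), 1352519) = Add(945036, 1352519) = 2297555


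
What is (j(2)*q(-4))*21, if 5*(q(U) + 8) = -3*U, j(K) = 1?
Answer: -588/5 ≈ -117.60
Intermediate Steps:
q(U) = -8 - 3*U/5 (q(U) = -8 + (-3*U)/5 = -8 - 3*U/5)
(j(2)*q(-4))*21 = (1*(-8 - ⅗*(-4)))*21 = (1*(-8 + 12/5))*21 = (1*(-28/5))*21 = -28/5*21 = -588/5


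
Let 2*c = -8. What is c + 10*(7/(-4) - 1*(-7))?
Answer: 97/2 ≈ 48.500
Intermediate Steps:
c = -4 (c = (1/2)*(-8) = -4)
c + 10*(7/(-4) - 1*(-7)) = -4 + 10*(7/(-4) - 1*(-7)) = -4 + 10*(7*(-1/4) + 7) = -4 + 10*(-7/4 + 7) = -4 + 10*(21/4) = -4 + 105/2 = 97/2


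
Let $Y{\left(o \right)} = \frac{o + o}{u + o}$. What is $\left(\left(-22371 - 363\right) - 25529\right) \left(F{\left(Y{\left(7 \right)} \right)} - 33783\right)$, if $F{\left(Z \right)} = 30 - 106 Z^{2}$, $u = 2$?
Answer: $\frac{132953416247}{81} \approx 1.6414 \cdot 10^{9}$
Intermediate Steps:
$Y{\left(o \right)} = \frac{2 o}{2 + o}$ ($Y{\left(o \right)} = \frac{o + o}{2 + o} = \frac{2 o}{2 + o}$)
$F{\left(Z \right)} = 30 - 106 Z^{2}$
$\left(\left(-22371 - 363\right) - 25529\right) \left(F{\left(Y{\left(7 \right)} \right)} - 33783\right) = \left(\left(-22371 - 363\right) - 25529\right) \left(\left(30 - 106 \left(2 \cdot 7 \frac{1}{2 + 7}\right)^{2}\right) - 33783\right) = \left(-22734 - 25529\right) \left(\left(30 - 106 \left(2 \cdot 7 \cdot \frac{1}{9}\right)^{2}\right) - 33783\right) = - 48263 \left(\left(30 - 106 \left(2 \cdot 7 \cdot \frac{1}{9}\right)^{2}\right) - 33783\right) = - 48263 \left(\left(30 - 106 \left(\frac{14}{9}\right)^{2}\right) - 33783\right) = - 48263 \left(\left(30 - \frac{20776}{81}\right) - 33783\right) = - 48263 \left(- \frac{18346}{81} - 33783\right) = \left(-48263\right) \left(- \frac{2754769}{81}\right) = \frac{132953416247}{81}$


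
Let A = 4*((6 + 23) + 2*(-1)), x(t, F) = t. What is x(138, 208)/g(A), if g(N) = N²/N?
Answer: 23/18 ≈ 1.2778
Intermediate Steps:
A = 108 (A = 4*(29 - 2) = 4*27 = 108)
g(N) = N
x(138, 208)/g(A) = 138/108 = 138*(1/108) = 23/18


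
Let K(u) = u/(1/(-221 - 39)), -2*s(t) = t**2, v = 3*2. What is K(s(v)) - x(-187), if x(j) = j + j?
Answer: 5054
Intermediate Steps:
v = 6
x(j) = 2*j
s(t) = -t**2/2
K(u) = -260*u (K(u) = u/(1/(-260)) = u/(-1/260) = u*(-260) = -260*u)
K(s(v)) - x(-187) = -(-130)*6**2 - 2*(-187) = -(-130)*36 - 1*(-374) = -260*(-18) + 374 = 4680 + 374 = 5054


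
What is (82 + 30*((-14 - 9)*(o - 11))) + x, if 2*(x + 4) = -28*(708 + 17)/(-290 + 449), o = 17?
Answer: -656008/159 ≈ -4125.8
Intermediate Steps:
x = -10786/159 (x = -4 + (-28*(708 + 17)/(-290 + 449))/2 = -4 + (-20300/159)/2 = -4 + (-28*725/159)/2 = -4 + (½)*(-20300/159) = -4 - 10150/159 = -10786/159 ≈ -67.836)
(82 + 30*((-14 - 9)*(o - 11))) + x = (82 + 30*((-14 - 9)*(17 - 11))) - 10786/159 = (82 + 30*(-23*6)) - 10786/159 = (82 + 30*(-138)) - 10786/159 = (82 - 4140) - 10786/159 = -4058 - 10786/159 = -656008/159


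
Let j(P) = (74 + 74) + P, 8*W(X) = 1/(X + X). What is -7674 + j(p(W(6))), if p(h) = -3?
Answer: -7529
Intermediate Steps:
W(X) = 1/(16*X) (W(X) = 1/(8*(X + X)) = 1/(8*((2*X))) = (1/(2*X))/8 = 1/(16*X))
j(P) = 148 + P
-7674 + j(p(W(6))) = -7674 + (148 - 3) = -7674 + 145 = -7529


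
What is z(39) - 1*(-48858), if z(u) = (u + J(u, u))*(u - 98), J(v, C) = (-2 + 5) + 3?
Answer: 46203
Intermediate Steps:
J(v, C) = 6 (J(v, C) = 3 + 3 = 6)
z(u) = (-98 + u)*(6 + u) (z(u) = (u + 6)*(u - 98) = (6 + u)*(-98 + u) = (-98 + u)*(6 + u))
z(39) - 1*(-48858) = (-588 + 39² - 92*39) - 1*(-48858) = (-588 + 1521 - 3588) + 48858 = -2655 + 48858 = 46203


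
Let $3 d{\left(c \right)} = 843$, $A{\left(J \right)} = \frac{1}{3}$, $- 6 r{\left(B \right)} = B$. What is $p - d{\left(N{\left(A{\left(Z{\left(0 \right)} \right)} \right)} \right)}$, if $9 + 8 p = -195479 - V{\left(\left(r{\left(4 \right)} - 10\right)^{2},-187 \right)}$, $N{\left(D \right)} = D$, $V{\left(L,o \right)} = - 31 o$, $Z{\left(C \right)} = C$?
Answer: $- \frac{203533}{8} \approx -25442.0$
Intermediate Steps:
$r{\left(B \right)} = - \frac{B}{6}$
$A{\left(J \right)} = \frac{1}{3}$
$d{\left(c \right)} = 281$ ($d{\left(c \right)} = \frac{1}{3} \cdot 843 = 281$)
$p = - \frac{201285}{8}$ ($p = - \frac{9}{8} + \frac{-195479 - \left(-31\right) \left(-187\right)}{8} = - \frac{9}{8} + \frac{-195479 - 5797}{8} = - \frac{9}{8} + \frac{1}{8} \left(-201276\right) = - \frac{9}{8} - \frac{50319}{2} = - \frac{201285}{8} \approx -25161.0$)
$p - d{\left(N{\left(A{\left(Z{\left(0 \right)} \right)} \right)} \right)} = - \frac{201285}{8} - 281 = - \frac{203533}{8}$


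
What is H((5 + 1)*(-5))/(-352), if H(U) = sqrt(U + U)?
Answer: -I*sqrt(15)/176 ≈ -0.022006*I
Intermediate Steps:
H(U) = sqrt(2)*sqrt(U) (H(U) = sqrt(2*U) = sqrt(2)*sqrt(U))
H((5 + 1)*(-5))/(-352) = (sqrt(2)*sqrt((5 + 1)*(-5)))/(-352) = (sqrt(2)*sqrt(6*(-5)))*(-1/352) = (sqrt(2)*sqrt(-30))*(-1/352) = (sqrt(2)*(I*sqrt(30)))*(-1/352) = (2*I*sqrt(15))*(-1/352) = -I*sqrt(15)/176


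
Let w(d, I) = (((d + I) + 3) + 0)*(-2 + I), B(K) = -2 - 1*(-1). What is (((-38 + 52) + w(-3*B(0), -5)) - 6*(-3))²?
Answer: 625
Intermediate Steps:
B(K) = -1 (B(K) = -2 + 1 = -1)
w(d, I) = (-2 + I)*(3 + I + d) (w(d, I) = (((I + d) + 3) + 0)*(-2 + I) = ((3 + I + d) + 0)*(-2 + I) = (3 + I + d)*(-2 + I) = (-2 + I)*(3 + I + d))
(((-38 + 52) + w(-3*B(0), -5)) - 6*(-3))² = (((-38 + 52) + (-6 - 5 + (-5)² - (-6)*(-1) - (-15)*(-1))) - 6*(-3))² = ((14 + (-6 - 5 + 25 - 2*3 - 5*3)) + 18)² = ((14 + (-6 - 5 + 25 - 6 - 15)) + 18)² = ((14 - 7) + 18)² = (7 + 18)² = 25² = 625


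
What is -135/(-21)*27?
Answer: 1215/7 ≈ 173.57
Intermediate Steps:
-135/(-21)*27 = -135*(-1)/21*27 = -9*(-5/7)*27 = (45/7)*27 = 1215/7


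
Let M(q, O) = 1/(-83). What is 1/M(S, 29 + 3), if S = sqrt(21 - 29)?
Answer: -83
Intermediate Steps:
S = 2*I*sqrt(2) (S = sqrt(-8) = 2*I*sqrt(2) ≈ 2.8284*I)
M(q, O) = -1/83
1/M(S, 29 + 3) = 1/(-1/83) = -83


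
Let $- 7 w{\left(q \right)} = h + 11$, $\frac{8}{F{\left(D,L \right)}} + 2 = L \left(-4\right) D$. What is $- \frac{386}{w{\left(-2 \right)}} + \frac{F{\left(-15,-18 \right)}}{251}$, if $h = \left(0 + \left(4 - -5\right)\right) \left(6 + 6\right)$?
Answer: $\frac{52415258}{2308447} \approx 22.706$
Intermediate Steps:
$F{\left(D,L \right)} = \frac{8}{-2 - 4 D L}$ ($F{\left(D,L \right)} = \frac{8}{-2 + L \left(-4\right) D} = \frac{8}{-2 + - 4 L D} = \frac{8}{-2 - 4 D L}$)
$h = 108$ ($h = \left(0 + \left(4 + 5\right)\right) 12 = \left(0 + 9\right) 12 = 9 \cdot 12 = 108$)
$w{\left(q \right)} = -17$ ($w{\left(q \right)} = - \frac{108 + 11}{7} = \left(- \frac{1}{7}\right) 119 = -17$)
$- \frac{386}{w{\left(-2 \right)}} + \frac{F{\left(-15,-18 \right)}}{251} = - \frac{386}{-17} + \frac{\left(-4\right) \frac{1}{1 + 2 \left(-15\right) \left(-18\right)}}{251} = \left(-386\right) \left(- \frac{1}{17}\right) + - \frac{4}{1 + 540} \cdot \frac{1}{251} = \frac{386}{17} + - \frac{4}{541} \cdot \frac{1}{251} = \frac{386}{17} + \left(-4\right) \frac{1}{541} \cdot \frac{1}{251} = \frac{386}{17} - \frac{4}{135791} = \frac{52415258}{2308447}$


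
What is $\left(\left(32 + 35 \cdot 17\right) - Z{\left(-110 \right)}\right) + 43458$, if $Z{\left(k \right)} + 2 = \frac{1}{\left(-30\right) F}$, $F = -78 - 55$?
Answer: $\frac{175907129}{3990} \approx 44087.0$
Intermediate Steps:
$F = -133$ ($F = -78 - 55 = -133$)
$Z{\left(k \right)} = - \frac{7979}{3990}$ ($Z{\left(k \right)} = -2 + \frac{1}{\left(-30\right) \left(-133\right)} = -2 - - \frac{1}{3990} = -2 + \frac{1}{3990} = - \frac{7979}{3990}$)
$\left(\left(32 + 35 \cdot 17\right) - Z{\left(-110 \right)}\right) + 43458 = \left(\left(32 + 35 \cdot 17\right) - - \frac{7979}{3990}\right) + 43458 = \left(\left(32 + 595\right) + \frac{7979}{3990}\right) + 43458 = \left(627 + \frac{7979}{3990}\right) + 43458 = \frac{2509709}{3990} + 43458 = \frac{175907129}{3990}$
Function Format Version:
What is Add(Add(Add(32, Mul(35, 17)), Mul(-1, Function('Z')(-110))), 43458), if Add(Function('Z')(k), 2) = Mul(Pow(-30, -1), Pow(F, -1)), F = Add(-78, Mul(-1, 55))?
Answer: Rational(175907129, 3990) ≈ 44087.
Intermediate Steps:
F = -133 (F = Add(-78, -55) = -133)
Function('Z')(k) = Rational(-7979, 3990) (Function('Z')(k) = Add(-2, Mul(Pow(-30, -1), Pow(-133, -1))) = Add(-2, Mul(Rational(-1, 30), Rational(-1, 133))) = Add(-2, Rational(1, 3990)) = Rational(-7979, 3990))
Add(Add(Add(32, Mul(35, 17)), Mul(-1, Function('Z')(-110))), 43458) = Add(Add(Add(32, Mul(35, 17)), Mul(-1, Rational(-7979, 3990))), 43458) = Add(Add(Add(32, 595), Rational(7979, 3990)), 43458) = Add(Add(627, Rational(7979, 3990)), 43458) = Add(Rational(2509709, 3990), 43458) = Rational(175907129, 3990)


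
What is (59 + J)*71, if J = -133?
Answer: -5254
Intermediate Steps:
(59 + J)*71 = (59 - 133)*71 = -74*71 = -5254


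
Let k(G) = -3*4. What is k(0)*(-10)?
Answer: 120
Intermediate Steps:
k(G) = -12
k(0)*(-10) = -12*(-10) = 120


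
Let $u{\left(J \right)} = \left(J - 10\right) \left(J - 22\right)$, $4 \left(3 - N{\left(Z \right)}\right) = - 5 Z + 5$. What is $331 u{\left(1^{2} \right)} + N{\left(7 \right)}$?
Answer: $\frac{125139}{2} \approx 62570.0$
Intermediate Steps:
$N{\left(Z \right)} = \frac{7}{4} + \frac{5 Z}{4}$ ($N{\left(Z \right)} = 3 - \frac{- 5 Z + 5}{4} = 3 - \frac{5 - 5 Z}{4} = 3 + \left(- \frac{5}{4} + \frac{5 Z}{4}\right) = \frac{7}{4} + \frac{5 Z}{4}$)
$u{\left(J \right)} = \left(-22 + J\right) \left(-10 + J\right)$ ($u{\left(J \right)} = \left(-10 + J\right) \left(-22 + J\right) = \left(-22 + J\right) \left(-10 + J\right)$)
$331 u{\left(1^{2} \right)} + N{\left(7 \right)} = 331 \left(220 + \left(1^{2}\right)^{2} - 32 \cdot 1^{2}\right) + \left(\frac{7}{4} + \frac{5}{4} \cdot 7\right) = 331 \left(220 + 1^{2} - 32\right) + \left(\frac{7}{4} + \frac{35}{4}\right) = 331 \left(220 + 1 - 32\right) + \frac{21}{2} = 331 \cdot 189 + \frac{21}{2} = 62559 + \frac{21}{2} = \frac{125139}{2}$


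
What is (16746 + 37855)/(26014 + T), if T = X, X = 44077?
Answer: 54601/70091 ≈ 0.77900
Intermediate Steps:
T = 44077
(16746 + 37855)/(26014 + T) = (16746 + 37855)/(26014 + 44077) = 54601/70091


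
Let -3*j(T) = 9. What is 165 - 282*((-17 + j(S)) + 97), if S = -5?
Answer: -21549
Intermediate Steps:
j(T) = -3 (j(T) = -⅓*9 = -3)
165 - 282*((-17 + j(S)) + 97) = 165 - 282*((-17 - 3) + 97) = 165 - 282*(-20 + 97) = 165 - 282*77 = 165 - 21714 = -21549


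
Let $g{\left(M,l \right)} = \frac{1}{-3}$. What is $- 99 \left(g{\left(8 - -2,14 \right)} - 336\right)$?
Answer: $33297$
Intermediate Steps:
$g{\left(M,l \right)} = - \frac{1}{3}$
$- 99 \left(g{\left(8 - -2,14 \right)} - 336\right) = - 99 \left(- \frac{1}{3} - 336\right) = \left(-99\right) \left(- \frac{1009}{3}\right) = 33297$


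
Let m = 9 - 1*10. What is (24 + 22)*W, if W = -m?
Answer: 46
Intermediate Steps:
m = -1 (m = 9 - 10 = -1)
W = 1 (W = -1*(-1) = 1)
(24 + 22)*W = (24 + 22)*1 = 46*1 = 46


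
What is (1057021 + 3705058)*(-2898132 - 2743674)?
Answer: -26866725874674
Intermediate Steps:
(1057021 + 3705058)*(-2898132 - 2743674) = 4762079*(-5641806) = -26866725874674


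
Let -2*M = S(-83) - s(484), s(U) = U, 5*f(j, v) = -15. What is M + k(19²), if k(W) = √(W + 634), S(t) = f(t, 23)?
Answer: 487/2 + √995 ≈ 275.04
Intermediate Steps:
f(j, v) = -3 (f(j, v) = (⅕)*(-15) = -3)
S(t) = -3
k(W) = √(634 + W)
M = 487/2 (M = -(-3 - 1*484)/2 = -(-3 - 484)/2 = -½*(-487) = 487/2 ≈ 243.50)
M + k(19²) = 487/2 + √(634 + 19²) = 487/2 + √(634 + 361) = 487/2 + √995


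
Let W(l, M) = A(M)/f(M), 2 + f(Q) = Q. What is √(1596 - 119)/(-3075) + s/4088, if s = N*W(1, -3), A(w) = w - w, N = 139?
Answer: -√1477/3075 ≈ -0.012498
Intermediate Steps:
f(Q) = -2 + Q
A(w) = 0
W(l, M) = 0 (W(l, M) = 0/(-2 + M) = 0)
s = 0 (s = 139*0 = 0)
√(1596 - 119)/(-3075) + s/4088 = √(1596 - 119)/(-3075) + 0/4088 = √1477*(-1/3075) + 0*(1/4088) = -√1477/3075 + 0 = -√1477/3075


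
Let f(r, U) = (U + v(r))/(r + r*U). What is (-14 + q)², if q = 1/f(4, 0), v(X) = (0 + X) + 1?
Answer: 4356/25 ≈ 174.24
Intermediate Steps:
v(X) = 1 + X (v(X) = X + 1 = 1 + X)
f(r, U) = (1 + U + r)/(r + U*r) (f(r, U) = (U + (1 + r))/(r + r*U) = (1 + U + r)/(r + U*r))
q = ⅘ (q = 1/((1 + 0 + 4)/(4*(1 + 0))) = 1/((¼)*5/1) = 1/((¼)*1*5) = 1/(5/4) = ⅘ ≈ 0.80000)
(-14 + q)² = (-14 + ⅘)² = (-66/5)² = 4356/25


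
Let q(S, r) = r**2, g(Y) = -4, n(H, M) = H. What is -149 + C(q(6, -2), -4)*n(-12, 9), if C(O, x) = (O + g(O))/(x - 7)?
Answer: -149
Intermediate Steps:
C(O, x) = (-4 + O)/(-7 + x) (C(O, x) = (O - 4)/(x - 7) = (-4 + O)/(-7 + x))
-149 + C(q(6, -2), -4)*n(-12, 9) = -149 + ((-4 + (-2)**2)/(-7 - 4))*(-12) = -149 + ((-4 + 4)/(-11))*(-12) = -149 - 1/11*0*(-12) = -149 + 0*(-12) = -149 + 0 = -149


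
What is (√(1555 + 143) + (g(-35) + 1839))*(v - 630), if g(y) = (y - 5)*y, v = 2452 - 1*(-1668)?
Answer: 11304110 + 3490*√1698 ≈ 1.1448e+7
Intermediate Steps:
v = 4120 (v = 2452 + 1668 = 4120)
g(y) = y*(-5 + y) (g(y) = (-5 + y)*y = y*(-5 + y))
(√(1555 + 143) + (g(-35) + 1839))*(v - 630) = (√(1555 + 143) + (-35*(-5 - 35) + 1839))*(4120 - 630) = (√1698 + (-35*(-40) + 1839))*3490 = (√1698 + (1400 + 1839))*3490 = (√1698 + 3239)*3490 = (3239 + √1698)*3490 = 11304110 + 3490*√1698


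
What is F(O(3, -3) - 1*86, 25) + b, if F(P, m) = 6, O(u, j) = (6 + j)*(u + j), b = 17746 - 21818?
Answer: -4066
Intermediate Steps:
b = -4072
O(u, j) = (6 + j)*(j + u)
F(O(3, -3) - 1*86, 25) + b = 6 - 4072 = -4066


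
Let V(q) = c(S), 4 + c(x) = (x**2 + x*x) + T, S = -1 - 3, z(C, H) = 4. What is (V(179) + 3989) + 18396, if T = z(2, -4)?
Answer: 22417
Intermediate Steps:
S = -4
T = 4
c(x) = 2*x**2 (c(x) = -4 + ((x**2 + x*x) + 4) = -4 + ((x**2 + x**2) + 4) = -4 + (2*x**2 + 4) = -4 + (4 + 2*x**2) = 2*x**2)
V(q) = 32 (V(q) = 2*(-4)**2 = 2*16 = 32)
(V(179) + 3989) + 18396 = (32 + 3989) + 18396 = 4021 + 18396 = 22417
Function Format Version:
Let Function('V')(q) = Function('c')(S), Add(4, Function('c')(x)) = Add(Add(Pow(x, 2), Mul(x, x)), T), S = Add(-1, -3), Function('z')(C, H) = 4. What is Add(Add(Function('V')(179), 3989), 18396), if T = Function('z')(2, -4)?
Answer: 22417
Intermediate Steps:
S = -4
T = 4
Function('c')(x) = Mul(2, Pow(x, 2)) (Function('c')(x) = Add(-4, Add(Add(Pow(x, 2), Mul(x, x)), 4)) = Add(-4, Add(Add(Pow(x, 2), Pow(x, 2)), 4)) = Add(-4, Add(Mul(2, Pow(x, 2)), 4)) = Add(-4, Add(4, Mul(2, Pow(x, 2)))) = Mul(2, Pow(x, 2)))
Function('V')(q) = 32 (Function('V')(q) = Mul(2, Pow(-4, 2)) = Mul(2, 16) = 32)
Add(Add(Function('V')(179), 3989), 18396) = Add(Add(32, 3989), 18396) = Add(4021, 18396) = 22417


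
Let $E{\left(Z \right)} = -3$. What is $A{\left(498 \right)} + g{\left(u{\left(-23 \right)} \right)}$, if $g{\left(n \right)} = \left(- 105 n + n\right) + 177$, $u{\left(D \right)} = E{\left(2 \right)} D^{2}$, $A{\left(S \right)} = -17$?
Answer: $165208$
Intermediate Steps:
$u{\left(D \right)} = - 3 D^{2}$
$g{\left(n \right)} = 177 - 104 n$ ($g{\left(n \right)} = - 104 n + 177 = 177 - 104 n$)
$A{\left(498 \right)} + g{\left(u{\left(-23 \right)} \right)} = -17 - \left(-177 + 104 \left(- 3 \left(-23\right)^{2}\right)\right) = -17 - \left(-177 + 104 \left(\left(-3\right) 529\right)\right) = -17 + \left(177 - -165048\right) = -17 + \left(177 + 165048\right) = -17 + 165225 = 165208$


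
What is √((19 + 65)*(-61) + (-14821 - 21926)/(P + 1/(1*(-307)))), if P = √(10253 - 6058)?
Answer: √(-11276205 - 1573068*√4195)/√(-1 + 307*√4195) ≈ 75.441*I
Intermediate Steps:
P = √4195 ≈ 64.769
√((19 + 65)*(-61) + (-14821 - 21926)/(P + 1/(1*(-307)))) = √((19 + 65)*(-61) + (-14821 - 21926)/(√4195 + 1/(1*(-307)))) = √(84*(-61) - 36747/(√4195 + 1/(-307))) = √(-5124 - 36747/(√4195 - 1/307)) = √(-5124 - 36747/(-1/307 + √4195))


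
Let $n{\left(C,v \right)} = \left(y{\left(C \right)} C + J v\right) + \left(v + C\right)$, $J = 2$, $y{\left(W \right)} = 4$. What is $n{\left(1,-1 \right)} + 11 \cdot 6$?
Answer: $68$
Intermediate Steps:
$n{\left(C,v \right)} = 3 v + 5 C$ ($n{\left(C,v \right)} = \left(4 C + 2 v\right) + \left(v + C\right) = \left(2 v + 4 C\right) + \left(C + v\right) = 3 v + 5 C$)
$n{\left(1,-1 \right)} + 11 \cdot 6 = \left(3 \left(-1\right) + 5 \cdot 1\right) + 11 \cdot 6 = \left(-3 + 5\right) + 66 = 2 + 66 = 68$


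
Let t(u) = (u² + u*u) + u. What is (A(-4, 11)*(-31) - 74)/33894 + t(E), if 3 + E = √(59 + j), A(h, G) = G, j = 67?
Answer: 9049283/33894 - 33*√14 ≈ 143.51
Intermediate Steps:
E = -3 + 3*√14 (E = -3 + √(59 + 67) = -3 + √126 = -3 + 3*√14 ≈ 8.2250)
t(u) = u + 2*u² (t(u) = (u² + u²) + u = 2*u² + u = u + 2*u²)
(A(-4, 11)*(-31) - 74)/33894 + t(E) = (11*(-31) - 74)/33894 + (-3 + 3*√14)*(1 + 2*(-3 + 3*√14)) = (-341 - 74)*(1/33894) + (-3 + 3*√14)*(1 + (-6 + 6*√14)) = -415*1/33894 + (-3 + 3*√14)*(-5 + 6*√14) = -415/33894 + (-5 + 6*√14)*(-3 + 3*√14)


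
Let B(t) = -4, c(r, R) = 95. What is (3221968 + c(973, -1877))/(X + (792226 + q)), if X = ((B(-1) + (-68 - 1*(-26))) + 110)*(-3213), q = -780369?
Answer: -3222063/193775 ≈ -16.628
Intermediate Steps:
X = -205632 (X = ((-4 + (-68 - 1*(-26))) + 110)*(-3213) = ((-4 + (-68 + 26)) + 110)*(-3213) = ((-4 - 42) + 110)*(-3213) = (-46 + 110)*(-3213) = 64*(-3213) = -205632)
(3221968 + c(973, -1877))/(X + (792226 + q)) = (3221968 + 95)/(-205632 + (792226 - 780369)) = 3222063/(-205632 + 11857) = 3222063/(-193775) = 3222063*(-1/193775) = -3222063/193775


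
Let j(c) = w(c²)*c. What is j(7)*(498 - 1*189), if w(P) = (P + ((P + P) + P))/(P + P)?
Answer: 4326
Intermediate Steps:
w(P) = 2 (w(P) = (P + (2*P + P))/((2*P)) = (P + 3*P)*(1/(2*P)) = (4*P)*(1/(2*P)) = 2)
j(c) = 2*c
j(7)*(498 - 1*189) = (2*7)*(498 - 1*189) = 14*(498 - 189) = 14*309 = 4326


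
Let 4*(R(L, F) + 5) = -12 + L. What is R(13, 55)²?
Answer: 361/16 ≈ 22.563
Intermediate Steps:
R(L, F) = -8 + L/4 (R(L, F) = -5 + (-12 + L)/4 = -5 + (-3 + L/4) = -8 + L/4)
R(13, 55)² = (-8 + (¼)*13)² = (-8 + 13/4)² = (-19/4)² = 361/16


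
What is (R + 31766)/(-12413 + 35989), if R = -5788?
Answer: 12989/11788 ≈ 1.1019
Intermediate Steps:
(R + 31766)/(-12413 + 35989) = (-5788 + 31766)/(-12413 + 35989) = 25978/23576 = 25978*(1/23576) = 12989/11788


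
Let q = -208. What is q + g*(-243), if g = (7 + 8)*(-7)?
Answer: 25307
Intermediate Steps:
g = -105 (g = 15*(-7) = -105)
q + g*(-243) = -208 - 105*(-243) = -208 + 25515 = 25307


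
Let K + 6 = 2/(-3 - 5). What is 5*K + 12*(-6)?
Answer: -413/4 ≈ -103.25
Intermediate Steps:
K = -25/4 (K = -6 + 2/(-3 - 5) = -6 + 2/(-8) = -6 + 2*(-1/8) = -6 - 1/4 = -25/4 ≈ -6.2500)
5*K + 12*(-6) = 5*(-25/4) + 12*(-6) = -125/4 - 72 = -413/4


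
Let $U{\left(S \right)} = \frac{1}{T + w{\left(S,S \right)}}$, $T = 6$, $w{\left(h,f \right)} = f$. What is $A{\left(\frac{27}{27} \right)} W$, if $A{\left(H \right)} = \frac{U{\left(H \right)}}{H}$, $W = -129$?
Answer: $- \frac{129}{7} \approx -18.429$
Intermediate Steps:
$U{\left(S \right)} = \frac{1}{6 + S}$
$A{\left(H \right)} = \frac{1}{H \left(6 + H\right)}$ ($A{\left(H \right)} = \frac{1}{\left(6 + H\right) H} = \frac{1}{H \left(6 + H\right)}$)
$A{\left(\frac{27}{27} \right)} W = \frac{1}{\frac{27}{27} \left(6 + \frac{27}{27}\right)} \left(-129\right) = \frac{1}{27 \cdot \frac{1}{27} \left(6 + 27 \cdot \frac{1}{27}\right)} \left(-129\right) = \frac{1}{1 \left(6 + 1\right)} \left(-129\right) = 1 \cdot \frac{1}{7} \left(-129\right) = \frac{1}{7} \left(-129\right) = - \frac{129}{7}$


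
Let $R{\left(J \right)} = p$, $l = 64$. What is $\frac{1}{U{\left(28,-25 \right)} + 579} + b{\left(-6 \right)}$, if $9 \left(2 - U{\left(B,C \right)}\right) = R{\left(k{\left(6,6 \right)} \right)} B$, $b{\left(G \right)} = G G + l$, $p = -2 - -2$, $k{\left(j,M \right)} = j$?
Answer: $\frac{58101}{581} \approx 100.0$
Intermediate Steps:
$p = 0$ ($p = -2 + 2 = 0$)
$R{\left(J \right)} = 0$
$b{\left(G \right)} = 64 + G^{2}$ ($b{\left(G \right)} = G G + 64 = G^{2} + 64 = 64 + G^{2}$)
$U{\left(B,C \right)} = 2$ ($U{\left(B,C \right)} = 2 - \frac{0 B}{9} = 2 - 0 = 2 + 0 = 2$)
$\frac{1}{U{\left(28,-25 \right)} + 579} + b{\left(-6 \right)} = \frac{1}{2 + 579} + \left(64 + \left(-6\right)^{2}\right) = \frac{1}{581} + \left(64 + 36\right) = \frac{1}{581} + 100 = \frac{58101}{581}$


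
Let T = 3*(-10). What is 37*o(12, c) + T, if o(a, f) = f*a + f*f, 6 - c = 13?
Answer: -1325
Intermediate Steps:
c = -7 (c = 6 - 1*13 = 6 - 13 = -7)
o(a, f) = f² + a*f (o(a, f) = a*f + f² = f² + a*f)
T = -30
37*o(12, c) + T = 37*(-7*(12 - 7)) - 30 = 37*(-7*5) - 30 = 37*(-35) - 30 = -1295 - 30 = -1325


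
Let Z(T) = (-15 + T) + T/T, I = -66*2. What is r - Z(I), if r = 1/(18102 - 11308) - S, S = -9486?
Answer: 65439809/6794 ≈ 9632.0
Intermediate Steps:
I = -132
Z(T) = -14 + T (Z(T) = (-15 + T) + 1 = -14 + T)
r = 64447885/6794 (r = 1/(18102 - 11308) - 1*(-9486) = 1/6794 + 9486 = 64447885/6794 ≈ 9486.0)
r - Z(I) = 64447885/6794 - (-14 - 132) = 64447885/6794 - 1*(-146) = 64447885/6794 + 146 = 65439809/6794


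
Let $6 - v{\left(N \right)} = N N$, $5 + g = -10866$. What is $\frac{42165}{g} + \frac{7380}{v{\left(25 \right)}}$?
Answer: $- \frac{106328115}{6729149} \approx -15.801$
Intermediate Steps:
$g = -10871$ ($g = -5 - 10866 = -10871$)
$v{\left(N \right)} = 6 - N^{2}$ ($v{\left(N \right)} = 6 - N N = 6 - N^{2}$)
$\frac{42165}{g} + \frac{7380}{v{\left(25 \right)}} = \frac{42165}{-10871} + \frac{7380}{6 - 25^{2}} = 42165 \left(- \frac{1}{10871}\right) + \frac{7380}{6 - 625} = - \frac{42165}{10871} + \frac{7380}{6 - 625} = - \frac{42165}{10871} + \frac{7380}{-619} = - \frac{42165}{10871} + 7380 \left(- \frac{1}{619}\right) = - \frac{42165}{10871} - \frac{7380}{619} = - \frac{106328115}{6729149}$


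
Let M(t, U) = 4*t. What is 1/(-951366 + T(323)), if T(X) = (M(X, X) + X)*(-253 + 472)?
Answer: -1/597681 ≈ -1.6731e-6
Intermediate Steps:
T(X) = 1095*X (T(X) = (4*X + X)*(-253 + 472) = (5*X)*219 = 1095*X)
1/(-951366 + T(323)) = 1/(-951366 + 1095*323) = 1/(-951366 + 353685) = 1/(-597681) = -1/597681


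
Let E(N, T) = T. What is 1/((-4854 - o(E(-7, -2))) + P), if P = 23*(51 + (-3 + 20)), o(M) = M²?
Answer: -1/3294 ≈ -0.00030358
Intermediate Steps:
P = 1564 (P = 23*(51 + 17) = 23*68 = 1564)
1/((-4854 - o(E(-7, -2))) + P) = 1/((-4854 - 1*(-2)²) + 1564) = 1/((-4854 - 1*4) + 1564) = 1/((-4854 - 4) + 1564) = 1/(-4858 + 1564) = 1/(-3294) = -1/3294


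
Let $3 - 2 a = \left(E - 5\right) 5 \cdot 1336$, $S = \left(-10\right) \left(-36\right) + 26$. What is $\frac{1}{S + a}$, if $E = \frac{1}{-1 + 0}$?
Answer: $\frac{2}{40855} \approx 4.8954 \cdot 10^{-5}$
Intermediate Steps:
$E = -1$ ($E = \frac{1}{-1} = -1$)
$S = 386$ ($S = 360 + 26 = 386$)
$a = \frac{40083}{2}$ ($a = \frac{3}{2} - \frac{\left(-1 - 5\right) 5 \cdot 1336}{2} = \frac{3}{2} - \frac{\left(-6\right) 5 \cdot 1336}{2} = \frac{3}{2} - \frac{\left(-30\right) 1336}{2} = \frac{3}{2} - -20040 = \frac{3}{2} + 20040 = \frac{40083}{2} \approx 20042.0$)
$\frac{1}{S + a} = \frac{1}{386 + \frac{40083}{2}} = \frac{1}{\frac{40855}{2}} = \frac{2}{40855}$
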